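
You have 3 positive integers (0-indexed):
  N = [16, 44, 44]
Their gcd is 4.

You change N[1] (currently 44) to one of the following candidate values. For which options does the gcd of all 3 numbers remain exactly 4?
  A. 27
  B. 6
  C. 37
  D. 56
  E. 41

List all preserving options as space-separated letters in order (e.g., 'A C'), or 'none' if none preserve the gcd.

Old gcd = 4; gcd of others (without N[1]) = 4
New gcd for candidate v: gcd(4, v). Preserves old gcd iff gcd(4, v) = 4.
  Option A: v=27, gcd(4,27)=1 -> changes
  Option B: v=6, gcd(4,6)=2 -> changes
  Option C: v=37, gcd(4,37)=1 -> changes
  Option D: v=56, gcd(4,56)=4 -> preserves
  Option E: v=41, gcd(4,41)=1 -> changes

Answer: D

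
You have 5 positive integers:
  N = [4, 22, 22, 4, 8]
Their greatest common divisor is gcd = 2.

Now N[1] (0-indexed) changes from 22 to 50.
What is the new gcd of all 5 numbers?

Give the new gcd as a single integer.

Numbers: [4, 22, 22, 4, 8], gcd = 2
Change: index 1, 22 -> 50
gcd of the OTHER numbers (without index 1): gcd([4, 22, 4, 8]) = 2
New gcd = gcd(g_others, new_val) = gcd(2, 50) = 2

Answer: 2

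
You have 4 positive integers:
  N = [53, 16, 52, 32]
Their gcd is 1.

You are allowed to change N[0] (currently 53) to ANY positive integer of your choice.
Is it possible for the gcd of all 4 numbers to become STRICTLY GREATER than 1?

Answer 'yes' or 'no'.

Current gcd = 1
gcd of all OTHER numbers (without N[0]=53): gcd([16, 52, 32]) = 4
The new gcd after any change is gcd(4, new_value).
This can be at most 4.
Since 4 > old gcd 1, the gcd CAN increase (e.g., set N[0] = 4).

Answer: yes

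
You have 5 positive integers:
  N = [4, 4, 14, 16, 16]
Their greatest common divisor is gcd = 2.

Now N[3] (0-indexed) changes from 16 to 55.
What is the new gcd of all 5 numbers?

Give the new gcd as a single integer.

Numbers: [4, 4, 14, 16, 16], gcd = 2
Change: index 3, 16 -> 55
gcd of the OTHER numbers (without index 3): gcd([4, 4, 14, 16]) = 2
New gcd = gcd(g_others, new_val) = gcd(2, 55) = 1

Answer: 1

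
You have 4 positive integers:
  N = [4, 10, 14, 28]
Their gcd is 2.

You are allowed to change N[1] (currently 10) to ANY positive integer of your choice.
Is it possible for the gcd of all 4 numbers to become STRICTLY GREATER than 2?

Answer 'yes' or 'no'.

Current gcd = 2
gcd of all OTHER numbers (without N[1]=10): gcd([4, 14, 28]) = 2
The new gcd after any change is gcd(2, new_value).
This can be at most 2.
Since 2 = old gcd 2, the gcd can only stay the same or decrease.

Answer: no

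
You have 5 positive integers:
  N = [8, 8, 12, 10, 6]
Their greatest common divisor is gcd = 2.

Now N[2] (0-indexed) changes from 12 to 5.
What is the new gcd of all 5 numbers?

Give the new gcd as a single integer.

Answer: 1

Derivation:
Numbers: [8, 8, 12, 10, 6], gcd = 2
Change: index 2, 12 -> 5
gcd of the OTHER numbers (without index 2): gcd([8, 8, 10, 6]) = 2
New gcd = gcd(g_others, new_val) = gcd(2, 5) = 1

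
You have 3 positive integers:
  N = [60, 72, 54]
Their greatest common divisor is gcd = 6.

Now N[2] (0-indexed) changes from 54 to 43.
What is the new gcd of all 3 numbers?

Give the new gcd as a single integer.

Numbers: [60, 72, 54], gcd = 6
Change: index 2, 54 -> 43
gcd of the OTHER numbers (without index 2): gcd([60, 72]) = 12
New gcd = gcd(g_others, new_val) = gcd(12, 43) = 1

Answer: 1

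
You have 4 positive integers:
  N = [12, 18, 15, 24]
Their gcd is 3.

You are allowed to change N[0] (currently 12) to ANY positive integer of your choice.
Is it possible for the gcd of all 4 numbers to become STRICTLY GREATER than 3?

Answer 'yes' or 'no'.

Current gcd = 3
gcd of all OTHER numbers (without N[0]=12): gcd([18, 15, 24]) = 3
The new gcd after any change is gcd(3, new_value).
This can be at most 3.
Since 3 = old gcd 3, the gcd can only stay the same or decrease.

Answer: no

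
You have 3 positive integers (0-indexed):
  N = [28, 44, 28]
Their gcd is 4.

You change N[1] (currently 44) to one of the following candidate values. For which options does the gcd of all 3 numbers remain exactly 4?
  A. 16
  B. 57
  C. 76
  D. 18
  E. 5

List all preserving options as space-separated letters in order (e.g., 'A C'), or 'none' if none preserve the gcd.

Answer: A C

Derivation:
Old gcd = 4; gcd of others (without N[1]) = 28
New gcd for candidate v: gcd(28, v). Preserves old gcd iff gcd(28, v) = 4.
  Option A: v=16, gcd(28,16)=4 -> preserves
  Option B: v=57, gcd(28,57)=1 -> changes
  Option C: v=76, gcd(28,76)=4 -> preserves
  Option D: v=18, gcd(28,18)=2 -> changes
  Option E: v=5, gcd(28,5)=1 -> changes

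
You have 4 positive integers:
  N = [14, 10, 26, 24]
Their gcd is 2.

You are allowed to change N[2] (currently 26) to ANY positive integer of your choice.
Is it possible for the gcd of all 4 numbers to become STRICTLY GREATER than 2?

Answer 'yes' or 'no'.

Answer: no

Derivation:
Current gcd = 2
gcd of all OTHER numbers (without N[2]=26): gcd([14, 10, 24]) = 2
The new gcd after any change is gcd(2, new_value).
This can be at most 2.
Since 2 = old gcd 2, the gcd can only stay the same or decrease.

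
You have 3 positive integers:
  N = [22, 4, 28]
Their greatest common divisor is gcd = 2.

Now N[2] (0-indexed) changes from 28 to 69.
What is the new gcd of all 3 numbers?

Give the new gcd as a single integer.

Numbers: [22, 4, 28], gcd = 2
Change: index 2, 28 -> 69
gcd of the OTHER numbers (without index 2): gcd([22, 4]) = 2
New gcd = gcd(g_others, new_val) = gcd(2, 69) = 1

Answer: 1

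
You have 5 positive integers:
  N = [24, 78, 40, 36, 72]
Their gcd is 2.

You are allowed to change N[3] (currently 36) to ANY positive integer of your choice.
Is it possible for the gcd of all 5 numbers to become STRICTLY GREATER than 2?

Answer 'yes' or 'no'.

Current gcd = 2
gcd of all OTHER numbers (without N[3]=36): gcd([24, 78, 40, 72]) = 2
The new gcd after any change is gcd(2, new_value).
This can be at most 2.
Since 2 = old gcd 2, the gcd can only stay the same or decrease.

Answer: no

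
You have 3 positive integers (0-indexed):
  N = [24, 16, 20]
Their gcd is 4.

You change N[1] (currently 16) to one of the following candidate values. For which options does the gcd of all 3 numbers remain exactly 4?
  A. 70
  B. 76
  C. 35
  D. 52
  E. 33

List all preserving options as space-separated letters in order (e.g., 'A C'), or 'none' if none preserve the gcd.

Answer: B D

Derivation:
Old gcd = 4; gcd of others (without N[1]) = 4
New gcd for candidate v: gcd(4, v). Preserves old gcd iff gcd(4, v) = 4.
  Option A: v=70, gcd(4,70)=2 -> changes
  Option B: v=76, gcd(4,76)=4 -> preserves
  Option C: v=35, gcd(4,35)=1 -> changes
  Option D: v=52, gcd(4,52)=4 -> preserves
  Option E: v=33, gcd(4,33)=1 -> changes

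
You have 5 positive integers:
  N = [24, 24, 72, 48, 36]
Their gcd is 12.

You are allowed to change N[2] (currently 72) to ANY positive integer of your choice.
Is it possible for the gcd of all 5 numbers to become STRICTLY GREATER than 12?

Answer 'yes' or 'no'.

Answer: no

Derivation:
Current gcd = 12
gcd of all OTHER numbers (without N[2]=72): gcd([24, 24, 48, 36]) = 12
The new gcd after any change is gcd(12, new_value).
This can be at most 12.
Since 12 = old gcd 12, the gcd can only stay the same or decrease.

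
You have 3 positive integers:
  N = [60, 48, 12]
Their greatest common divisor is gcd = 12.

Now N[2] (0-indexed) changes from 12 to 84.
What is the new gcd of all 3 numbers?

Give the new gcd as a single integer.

Answer: 12

Derivation:
Numbers: [60, 48, 12], gcd = 12
Change: index 2, 12 -> 84
gcd of the OTHER numbers (without index 2): gcd([60, 48]) = 12
New gcd = gcd(g_others, new_val) = gcd(12, 84) = 12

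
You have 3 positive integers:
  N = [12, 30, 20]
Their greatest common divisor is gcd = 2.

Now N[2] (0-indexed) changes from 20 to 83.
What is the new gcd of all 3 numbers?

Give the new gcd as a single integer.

Numbers: [12, 30, 20], gcd = 2
Change: index 2, 20 -> 83
gcd of the OTHER numbers (without index 2): gcd([12, 30]) = 6
New gcd = gcd(g_others, new_val) = gcd(6, 83) = 1

Answer: 1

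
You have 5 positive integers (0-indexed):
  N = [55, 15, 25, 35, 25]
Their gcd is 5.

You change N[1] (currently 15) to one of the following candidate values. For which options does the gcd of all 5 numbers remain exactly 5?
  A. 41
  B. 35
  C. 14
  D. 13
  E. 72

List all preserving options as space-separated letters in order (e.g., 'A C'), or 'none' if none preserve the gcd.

Old gcd = 5; gcd of others (without N[1]) = 5
New gcd for candidate v: gcd(5, v). Preserves old gcd iff gcd(5, v) = 5.
  Option A: v=41, gcd(5,41)=1 -> changes
  Option B: v=35, gcd(5,35)=5 -> preserves
  Option C: v=14, gcd(5,14)=1 -> changes
  Option D: v=13, gcd(5,13)=1 -> changes
  Option E: v=72, gcd(5,72)=1 -> changes

Answer: B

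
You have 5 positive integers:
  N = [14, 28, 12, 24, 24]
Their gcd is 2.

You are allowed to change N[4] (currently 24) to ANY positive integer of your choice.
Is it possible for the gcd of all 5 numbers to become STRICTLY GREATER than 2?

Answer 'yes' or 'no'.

Current gcd = 2
gcd of all OTHER numbers (without N[4]=24): gcd([14, 28, 12, 24]) = 2
The new gcd after any change is gcd(2, new_value).
This can be at most 2.
Since 2 = old gcd 2, the gcd can only stay the same or decrease.

Answer: no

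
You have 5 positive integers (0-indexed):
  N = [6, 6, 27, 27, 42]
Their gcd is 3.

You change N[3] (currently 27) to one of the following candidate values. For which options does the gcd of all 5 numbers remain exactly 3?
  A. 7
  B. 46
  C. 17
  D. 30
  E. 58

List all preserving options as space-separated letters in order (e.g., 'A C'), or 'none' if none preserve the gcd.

Answer: D

Derivation:
Old gcd = 3; gcd of others (without N[3]) = 3
New gcd for candidate v: gcd(3, v). Preserves old gcd iff gcd(3, v) = 3.
  Option A: v=7, gcd(3,7)=1 -> changes
  Option B: v=46, gcd(3,46)=1 -> changes
  Option C: v=17, gcd(3,17)=1 -> changes
  Option D: v=30, gcd(3,30)=3 -> preserves
  Option E: v=58, gcd(3,58)=1 -> changes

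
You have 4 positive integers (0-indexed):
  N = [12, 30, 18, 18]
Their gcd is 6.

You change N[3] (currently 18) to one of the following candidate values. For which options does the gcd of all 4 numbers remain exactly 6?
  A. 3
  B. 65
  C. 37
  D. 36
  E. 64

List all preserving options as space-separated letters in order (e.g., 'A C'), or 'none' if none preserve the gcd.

Answer: D

Derivation:
Old gcd = 6; gcd of others (without N[3]) = 6
New gcd for candidate v: gcd(6, v). Preserves old gcd iff gcd(6, v) = 6.
  Option A: v=3, gcd(6,3)=3 -> changes
  Option B: v=65, gcd(6,65)=1 -> changes
  Option C: v=37, gcd(6,37)=1 -> changes
  Option D: v=36, gcd(6,36)=6 -> preserves
  Option E: v=64, gcd(6,64)=2 -> changes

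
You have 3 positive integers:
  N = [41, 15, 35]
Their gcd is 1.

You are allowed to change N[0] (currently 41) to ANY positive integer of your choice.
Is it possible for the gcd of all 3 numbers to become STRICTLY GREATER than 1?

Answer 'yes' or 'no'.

Current gcd = 1
gcd of all OTHER numbers (without N[0]=41): gcd([15, 35]) = 5
The new gcd after any change is gcd(5, new_value).
This can be at most 5.
Since 5 > old gcd 1, the gcd CAN increase (e.g., set N[0] = 5).

Answer: yes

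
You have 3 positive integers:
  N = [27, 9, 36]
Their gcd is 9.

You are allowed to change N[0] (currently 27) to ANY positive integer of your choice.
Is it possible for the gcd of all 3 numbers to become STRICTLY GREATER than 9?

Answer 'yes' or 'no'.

Answer: no

Derivation:
Current gcd = 9
gcd of all OTHER numbers (without N[0]=27): gcd([9, 36]) = 9
The new gcd after any change is gcd(9, new_value).
This can be at most 9.
Since 9 = old gcd 9, the gcd can only stay the same or decrease.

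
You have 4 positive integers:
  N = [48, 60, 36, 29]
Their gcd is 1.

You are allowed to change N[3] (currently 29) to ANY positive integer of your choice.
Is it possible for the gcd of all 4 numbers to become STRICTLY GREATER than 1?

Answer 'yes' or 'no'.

Current gcd = 1
gcd of all OTHER numbers (without N[3]=29): gcd([48, 60, 36]) = 12
The new gcd after any change is gcd(12, new_value).
This can be at most 12.
Since 12 > old gcd 1, the gcd CAN increase (e.g., set N[3] = 12).

Answer: yes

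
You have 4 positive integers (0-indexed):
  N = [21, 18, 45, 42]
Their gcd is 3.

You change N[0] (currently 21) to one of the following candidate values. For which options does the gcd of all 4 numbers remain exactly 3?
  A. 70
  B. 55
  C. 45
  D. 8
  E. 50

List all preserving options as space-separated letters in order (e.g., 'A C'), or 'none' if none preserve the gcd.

Old gcd = 3; gcd of others (without N[0]) = 3
New gcd for candidate v: gcd(3, v). Preserves old gcd iff gcd(3, v) = 3.
  Option A: v=70, gcd(3,70)=1 -> changes
  Option B: v=55, gcd(3,55)=1 -> changes
  Option C: v=45, gcd(3,45)=3 -> preserves
  Option D: v=8, gcd(3,8)=1 -> changes
  Option E: v=50, gcd(3,50)=1 -> changes

Answer: C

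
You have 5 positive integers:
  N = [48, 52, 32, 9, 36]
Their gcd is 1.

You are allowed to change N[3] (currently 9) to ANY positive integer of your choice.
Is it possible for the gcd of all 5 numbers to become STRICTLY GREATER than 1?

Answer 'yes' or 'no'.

Current gcd = 1
gcd of all OTHER numbers (without N[3]=9): gcd([48, 52, 32, 36]) = 4
The new gcd after any change is gcd(4, new_value).
This can be at most 4.
Since 4 > old gcd 1, the gcd CAN increase (e.g., set N[3] = 4).

Answer: yes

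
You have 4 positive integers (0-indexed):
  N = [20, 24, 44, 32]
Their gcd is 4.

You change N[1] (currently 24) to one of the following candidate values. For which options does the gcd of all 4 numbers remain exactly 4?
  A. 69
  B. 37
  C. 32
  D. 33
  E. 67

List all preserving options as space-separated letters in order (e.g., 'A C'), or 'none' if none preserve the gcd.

Answer: C

Derivation:
Old gcd = 4; gcd of others (without N[1]) = 4
New gcd for candidate v: gcd(4, v). Preserves old gcd iff gcd(4, v) = 4.
  Option A: v=69, gcd(4,69)=1 -> changes
  Option B: v=37, gcd(4,37)=1 -> changes
  Option C: v=32, gcd(4,32)=4 -> preserves
  Option D: v=33, gcd(4,33)=1 -> changes
  Option E: v=67, gcd(4,67)=1 -> changes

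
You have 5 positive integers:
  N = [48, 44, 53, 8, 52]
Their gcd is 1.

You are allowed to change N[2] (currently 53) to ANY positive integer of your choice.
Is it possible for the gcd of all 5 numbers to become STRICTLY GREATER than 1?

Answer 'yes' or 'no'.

Answer: yes

Derivation:
Current gcd = 1
gcd of all OTHER numbers (without N[2]=53): gcd([48, 44, 8, 52]) = 4
The new gcd after any change is gcd(4, new_value).
This can be at most 4.
Since 4 > old gcd 1, the gcd CAN increase (e.g., set N[2] = 4).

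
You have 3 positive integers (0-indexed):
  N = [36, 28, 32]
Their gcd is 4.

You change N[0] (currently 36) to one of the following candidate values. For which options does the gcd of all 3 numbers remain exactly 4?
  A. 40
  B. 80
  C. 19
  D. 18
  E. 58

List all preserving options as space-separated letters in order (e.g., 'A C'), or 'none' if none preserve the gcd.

Old gcd = 4; gcd of others (without N[0]) = 4
New gcd for candidate v: gcd(4, v). Preserves old gcd iff gcd(4, v) = 4.
  Option A: v=40, gcd(4,40)=4 -> preserves
  Option B: v=80, gcd(4,80)=4 -> preserves
  Option C: v=19, gcd(4,19)=1 -> changes
  Option D: v=18, gcd(4,18)=2 -> changes
  Option E: v=58, gcd(4,58)=2 -> changes

Answer: A B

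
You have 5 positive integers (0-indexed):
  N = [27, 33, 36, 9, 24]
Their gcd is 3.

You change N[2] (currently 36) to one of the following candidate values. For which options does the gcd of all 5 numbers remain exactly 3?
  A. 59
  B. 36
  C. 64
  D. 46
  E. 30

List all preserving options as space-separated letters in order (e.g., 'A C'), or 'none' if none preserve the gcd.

Answer: B E

Derivation:
Old gcd = 3; gcd of others (without N[2]) = 3
New gcd for candidate v: gcd(3, v). Preserves old gcd iff gcd(3, v) = 3.
  Option A: v=59, gcd(3,59)=1 -> changes
  Option B: v=36, gcd(3,36)=3 -> preserves
  Option C: v=64, gcd(3,64)=1 -> changes
  Option D: v=46, gcd(3,46)=1 -> changes
  Option E: v=30, gcd(3,30)=3 -> preserves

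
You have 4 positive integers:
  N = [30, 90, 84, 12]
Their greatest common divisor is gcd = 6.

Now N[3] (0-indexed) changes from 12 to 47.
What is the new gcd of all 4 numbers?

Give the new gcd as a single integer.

Answer: 1

Derivation:
Numbers: [30, 90, 84, 12], gcd = 6
Change: index 3, 12 -> 47
gcd of the OTHER numbers (without index 3): gcd([30, 90, 84]) = 6
New gcd = gcd(g_others, new_val) = gcd(6, 47) = 1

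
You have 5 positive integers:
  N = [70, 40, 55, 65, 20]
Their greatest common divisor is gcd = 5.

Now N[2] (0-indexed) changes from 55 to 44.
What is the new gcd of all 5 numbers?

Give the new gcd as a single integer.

Answer: 1

Derivation:
Numbers: [70, 40, 55, 65, 20], gcd = 5
Change: index 2, 55 -> 44
gcd of the OTHER numbers (without index 2): gcd([70, 40, 65, 20]) = 5
New gcd = gcd(g_others, new_val) = gcd(5, 44) = 1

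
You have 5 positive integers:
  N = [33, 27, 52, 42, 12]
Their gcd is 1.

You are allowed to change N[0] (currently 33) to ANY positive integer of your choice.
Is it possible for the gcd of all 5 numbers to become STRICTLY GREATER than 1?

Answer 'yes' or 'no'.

Answer: no

Derivation:
Current gcd = 1
gcd of all OTHER numbers (without N[0]=33): gcd([27, 52, 42, 12]) = 1
The new gcd after any change is gcd(1, new_value).
This can be at most 1.
Since 1 = old gcd 1, the gcd can only stay the same or decrease.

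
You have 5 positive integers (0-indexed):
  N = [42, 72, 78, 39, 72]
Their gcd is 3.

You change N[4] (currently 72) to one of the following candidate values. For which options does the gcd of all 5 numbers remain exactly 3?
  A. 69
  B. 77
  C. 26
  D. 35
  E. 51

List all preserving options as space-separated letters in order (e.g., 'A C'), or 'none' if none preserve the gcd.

Old gcd = 3; gcd of others (without N[4]) = 3
New gcd for candidate v: gcd(3, v). Preserves old gcd iff gcd(3, v) = 3.
  Option A: v=69, gcd(3,69)=3 -> preserves
  Option B: v=77, gcd(3,77)=1 -> changes
  Option C: v=26, gcd(3,26)=1 -> changes
  Option D: v=35, gcd(3,35)=1 -> changes
  Option E: v=51, gcd(3,51)=3 -> preserves

Answer: A E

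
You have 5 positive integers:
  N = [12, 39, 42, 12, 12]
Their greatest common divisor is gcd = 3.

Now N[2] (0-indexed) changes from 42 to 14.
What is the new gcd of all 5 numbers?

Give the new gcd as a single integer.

Numbers: [12, 39, 42, 12, 12], gcd = 3
Change: index 2, 42 -> 14
gcd of the OTHER numbers (without index 2): gcd([12, 39, 12, 12]) = 3
New gcd = gcd(g_others, new_val) = gcd(3, 14) = 1

Answer: 1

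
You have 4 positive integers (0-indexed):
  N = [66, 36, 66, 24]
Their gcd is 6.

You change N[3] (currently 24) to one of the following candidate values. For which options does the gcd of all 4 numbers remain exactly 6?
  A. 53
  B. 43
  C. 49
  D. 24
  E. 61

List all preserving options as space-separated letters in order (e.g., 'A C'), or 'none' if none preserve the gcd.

Old gcd = 6; gcd of others (without N[3]) = 6
New gcd for candidate v: gcd(6, v). Preserves old gcd iff gcd(6, v) = 6.
  Option A: v=53, gcd(6,53)=1 -> changes
  Option B: v=43, gcd(6,43)=1 -> changes
  Option C: v=49, gcd(6,49)=1 -> changes
  Option D: v=24, gcd(6,24)=6 -> preserves
  Option E: v=61, gcd(6,61)=1 -> changes

Answer: D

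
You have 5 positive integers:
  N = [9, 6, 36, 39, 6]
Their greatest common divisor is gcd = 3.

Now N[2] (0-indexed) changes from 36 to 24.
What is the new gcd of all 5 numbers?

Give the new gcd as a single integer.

Answer: 3

Derivation:
Numbers: [9, 6, 36, 39, 6], gcd = 3
Change: index 2, 36 -> 24
gcd of the OTHER numbers (without index 2): gcd([9, 6, 39, 6]) = 3
New gcd = gcd(g_others, new_val) = gcd(3, 24) = 3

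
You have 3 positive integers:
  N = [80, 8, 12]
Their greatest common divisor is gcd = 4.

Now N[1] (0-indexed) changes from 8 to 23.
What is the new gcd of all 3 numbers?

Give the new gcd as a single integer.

Numbers: [80, 8, 12], gcd = 4
Change: index 1, 8 -> 23
gcd of the OTHER numbers (without index 1): gcd([80, 12]) = 4
New gcd = gcd(g_others, new_val) = gcd(4, 23) = 1

Answer: 1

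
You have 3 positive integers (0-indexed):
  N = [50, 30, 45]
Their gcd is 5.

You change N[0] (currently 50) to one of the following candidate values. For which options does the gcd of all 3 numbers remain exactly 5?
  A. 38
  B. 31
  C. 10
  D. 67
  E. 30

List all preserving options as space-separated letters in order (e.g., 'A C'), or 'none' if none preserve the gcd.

Old gcd = 5; gcd of others (without N[0]) = 15
New gcd for candidate v: gcd(15, v). Preserves old gcd iff gcd(15, v) = 5.
  Option A: v=38, gcd(15,38)=1 -> changes
  Option B: v=31, gcd(15,31)=1 -> changes
  Option C: v=10, gcd(15,10)=5 -> preserves
  Option D: v=67, gcd(15,67)=1 -> changes
  Option E: v=30, gcd(15,30)=15 -> changes

Answer: C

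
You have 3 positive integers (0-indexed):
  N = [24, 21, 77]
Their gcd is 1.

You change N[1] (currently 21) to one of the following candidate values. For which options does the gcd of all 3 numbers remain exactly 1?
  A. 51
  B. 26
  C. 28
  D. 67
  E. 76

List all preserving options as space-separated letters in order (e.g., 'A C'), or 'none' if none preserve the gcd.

Answer: A B C D E

Derivation:
Old gcd = 1; gcd of others (without N[1]) = 1
New gcd for candidate v: gcd(1, v). Preserves old gcd iff gcd(1, v) = 1.
  Option A: v=51, gcd(1,51)=1 -> preserves
  Option B: v=26, gcd(1,26)=1 -> preserves
  Option C: v=28, gcd(1,28)=1 -> preserves
  Option D: v=67, gcd(1,67)=1 -> preserves
  Option E: v=76, gcd(1,76)=1 -> preserves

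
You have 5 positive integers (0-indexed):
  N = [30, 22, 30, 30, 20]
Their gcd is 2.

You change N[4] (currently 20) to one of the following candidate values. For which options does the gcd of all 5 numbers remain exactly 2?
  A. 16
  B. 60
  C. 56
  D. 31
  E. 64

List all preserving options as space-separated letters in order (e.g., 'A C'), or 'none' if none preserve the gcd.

Old gcd = 2; gcd of others (without N[4]) = 2
New gcd for candidate v: gcd(2, v). Preserves old gcd iff gcd(2, v) = 2.
  Option A: v=16, gcd(2,16)=2 -> preserves
  Option B: v=60, gcd(2,60)=2 -> preserves
  Option C: v=56, gcd(2,56)=2 -> preserves
  Option D: v=31, gcd(2,31)=1 -> changes
  Option E: v=64, gcd(2,64)=2 -> preserves

Answer: A B C E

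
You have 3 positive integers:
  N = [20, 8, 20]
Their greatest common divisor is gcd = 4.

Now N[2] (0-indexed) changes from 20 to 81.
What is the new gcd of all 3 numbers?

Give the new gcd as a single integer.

Numbers: [20, 8, 20], gcd = 4
Change: index 2, 20 -> 81
gcd of the OTHER numbers (without index 2): gcd([20, 8]) = 4
New gcd = gcd(g_others, new_val) = gcd(4, 81) = 1

Answer: 1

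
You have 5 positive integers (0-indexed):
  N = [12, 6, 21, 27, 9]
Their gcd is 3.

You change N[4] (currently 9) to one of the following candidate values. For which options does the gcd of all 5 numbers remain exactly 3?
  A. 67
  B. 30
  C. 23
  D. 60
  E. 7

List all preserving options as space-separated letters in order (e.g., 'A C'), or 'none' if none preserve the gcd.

Old gcd = 3; gcd of others (without N[4]) = 3
New gcd for candidate v: gcd(3, v). Preserves old gcd iff gcd(3, v) = 3.
  Option A: v=67, gcd(3,67)=1 -> changes
  Option B: v=30, gcd(3,30)=3 -> preserves
  Option C: v=23, gcd(3,23)=1 -> changes
  Option D: v=60, gcd(3,60)=3 -> preserves
  Option E: v=7, gcd(3,7)=1 -> changes

Answer: B D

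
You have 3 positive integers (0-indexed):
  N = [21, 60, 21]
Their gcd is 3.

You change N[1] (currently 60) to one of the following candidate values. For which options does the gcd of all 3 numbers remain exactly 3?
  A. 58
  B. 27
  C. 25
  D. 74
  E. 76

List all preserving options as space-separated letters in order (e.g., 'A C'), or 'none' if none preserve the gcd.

Old gcd = 3; gcd of others (without N[1]) = 21
New gcd for candidate v: gcd(21, v). Preserves old gcd iff gcd(21, v) = 3.
  Option A: v=58, gcd(21,58)=1 -> changes
  Option B: v=27, gcd(21,27)=3 -> preserves
  Option C: v=25, gcd(21,25)=1 -> changes
  Option D: v=74, gcd(21,74)=1 -> changes
  Option E: v=76, gcd(21,76)=1 -> changes

Answer: B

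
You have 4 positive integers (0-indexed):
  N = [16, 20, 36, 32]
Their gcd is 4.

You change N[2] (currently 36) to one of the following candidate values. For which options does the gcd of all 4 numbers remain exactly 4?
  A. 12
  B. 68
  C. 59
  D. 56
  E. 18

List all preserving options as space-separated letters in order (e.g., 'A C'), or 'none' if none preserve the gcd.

Answer: A B D

Derivation:
Old gcd = 4; gcd of others (without N[2]) = 4
New gcd for candidate v: gcd(4, v). Preserves old gcd iff gcd(4, v) = 4.
  Option A: v=12, gcd(4,12)=4 -> preserves
  Option B: v=68, gcd(4,68)=4 -> preserves
  Option C: v=59, gcd(4,59)=1 -> changes
  Option D: v=56, gcd(4,56)=4 -> preserves
  Option E: v=18, gcd(4,18)=2 -> changes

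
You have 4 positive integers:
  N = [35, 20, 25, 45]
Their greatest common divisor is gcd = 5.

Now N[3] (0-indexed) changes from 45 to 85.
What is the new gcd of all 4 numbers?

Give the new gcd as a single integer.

Answer: 5

Derivation:
Numbers: [35, 20, 25, 45], gcd = 5
Change: index 3, 45 -> 85
gcd of the OTHER numbers (without index 3): gcd([35, 20, 25]) = 5
New gcd = gcd(g_others, new_val) = gcd(5, 85) = 5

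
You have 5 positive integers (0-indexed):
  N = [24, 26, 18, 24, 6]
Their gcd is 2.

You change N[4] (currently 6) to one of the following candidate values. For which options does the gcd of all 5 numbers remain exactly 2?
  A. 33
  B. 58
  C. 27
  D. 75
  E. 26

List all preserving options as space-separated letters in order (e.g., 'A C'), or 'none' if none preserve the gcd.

Answer: B E

Derivation:
Old gcd = 2; gcd of others (without N[4]) = 2
New gcd for candidate v: gcd(2, v). Preserves old gcd iff gcd(2, v) = 2.
  Option A: v=33, gcd(2,33)=1 -> changes
  Option B: v=58, gcd(2,58)=2 -> preserves
  Option C: v=27, gcd(2,27)=1 -> changes
  Option D: v=75, gcd(2,75)=1 -> changes
  Option E: v=26, gcd(2,26)=2 -> preserves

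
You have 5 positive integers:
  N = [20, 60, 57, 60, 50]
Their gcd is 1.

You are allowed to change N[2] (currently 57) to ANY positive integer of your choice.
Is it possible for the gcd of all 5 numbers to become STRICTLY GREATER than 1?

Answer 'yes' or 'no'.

Answer: yes

Derivation:
Current gcd = 1
gcd of all OTHER numbers (without N[2]=57): gcd([20, 60, 60, 50]) = 10
The new gcd after any change is gcd(10, new_value).
This can be at most 10.
Since 10 > old gcd 1, the gcd CAN increase (e.g., set N[2] = 10).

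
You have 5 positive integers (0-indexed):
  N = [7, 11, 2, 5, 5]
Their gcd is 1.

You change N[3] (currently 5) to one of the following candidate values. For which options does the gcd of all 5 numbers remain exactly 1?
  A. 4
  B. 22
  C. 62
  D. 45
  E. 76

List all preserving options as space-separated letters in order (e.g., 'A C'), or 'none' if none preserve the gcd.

Answer: A B C D E

Derivation:
Old gcd = 1; gcd of others (without N[3]) = 1
New gcd for candidate v: gcd(1, v). Preserves old gcd iff gcd(1, v) = 1.
  Option A: v=4, gcd(1,4)=1 -> preserves
  Option B: v=22, gcd(1,22)=1 -> preserves
  Option C: v=62, gcd(1,62)=1 -> preserves
  Option D: v=45, gcd(1,45)=1 -> preserves
  Option E: v=76, gcd(1,76)=1 -> preserves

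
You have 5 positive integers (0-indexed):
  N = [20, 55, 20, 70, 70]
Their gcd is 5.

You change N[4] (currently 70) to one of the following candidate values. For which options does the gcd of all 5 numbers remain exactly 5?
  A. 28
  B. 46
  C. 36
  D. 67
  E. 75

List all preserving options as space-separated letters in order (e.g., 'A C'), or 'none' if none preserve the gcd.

Old gcd = 5; gcd of others (without N[4]) = 5
New gcd for candidate v: gcd(5, v). Preserves old gcd iff gcd(5, v) = 5.
  Option A: v=28, gcd(5,28)=1 -> changes
  Option B: v=46, gcd(5,46)=1 -> changes
  Option C: v=36, gcd(5,36)=1 -> changes
  Option D: v=67, gcd(5,67)=1 -> changes
  Option E: v=75, gcd(5,75)=5 -> preserves

Answer: E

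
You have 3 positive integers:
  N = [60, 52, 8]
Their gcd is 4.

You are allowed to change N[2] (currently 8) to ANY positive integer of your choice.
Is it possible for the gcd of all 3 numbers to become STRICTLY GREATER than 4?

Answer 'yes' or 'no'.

Answer: no

Derivation:
Current gcd = 4
gcd of all OTHER numbers (without N[2]=8): gcd([60, 52]) = 4
The new gcd after any change is gcd(4, new_value).
This can be at most 4.
Since 4 = old gcd 4, the gcd can only stay the same or decrease.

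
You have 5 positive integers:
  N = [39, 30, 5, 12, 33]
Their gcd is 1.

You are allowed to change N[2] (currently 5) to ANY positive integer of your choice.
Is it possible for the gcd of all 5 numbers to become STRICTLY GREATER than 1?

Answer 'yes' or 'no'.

Current gcd = 1
gcd of all OTHER numbers (without N[2]=5): gcd([39, 30, 12, 33]) = 3
The new gcd after any change is gcd(3, new_value).
This can be at most 3.
Since 3 > old gcd 1, the gcd CAN increase (e.g., set N[2] = 3).

Answer: yes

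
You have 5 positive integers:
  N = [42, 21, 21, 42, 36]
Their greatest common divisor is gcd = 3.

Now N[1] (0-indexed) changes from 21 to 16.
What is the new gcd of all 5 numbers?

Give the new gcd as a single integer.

Numbers: [42, 21, 21, 42, 36], gcd = 3
Change: index 1, 21 -> 16
gcd of the OTHER numbers (without index 1): gcd([42, 21, 42, 36]) = 3
New gcd = gcd(g_others, new_val) = gcd(3, 16) = 1

Answer: 1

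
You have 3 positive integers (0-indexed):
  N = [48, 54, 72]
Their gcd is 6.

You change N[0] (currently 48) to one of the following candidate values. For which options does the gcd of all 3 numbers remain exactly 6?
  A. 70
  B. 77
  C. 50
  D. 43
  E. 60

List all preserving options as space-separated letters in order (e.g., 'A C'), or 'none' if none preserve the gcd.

Answer: E

Derivation:
Old gcd = 6; gcd of others (without N[0]) = 18
New gcd for candidate v: gcd(18, v). Preserves old gcd iff gcd(18, v) = 6.
  Option A: v=70, gcd(18,70)=2 -> changes
  Option B: v=77, gcd(18,77)=1 -> changes
  Option C: v=50, gcd(18,50)=2 -> changes
  Option D: v=43, gcd(18,43)=1 -> changes
  Option E: v=60, gcd(18,60)=6 -> preserves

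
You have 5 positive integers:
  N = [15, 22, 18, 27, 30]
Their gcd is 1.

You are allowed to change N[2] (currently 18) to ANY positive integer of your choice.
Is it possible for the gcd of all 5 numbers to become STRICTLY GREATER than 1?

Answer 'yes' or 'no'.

Current gcd = 1
gcd of all OTHER numbers (without N[2]=18): gcd([15, 22, 27, 30]) = 1
The new gcd after any change is gcd(1, new_value).
This can be at most 1.
Since 1 = old gcd 1, the gcd can only stay the same or decrease.

Answer: no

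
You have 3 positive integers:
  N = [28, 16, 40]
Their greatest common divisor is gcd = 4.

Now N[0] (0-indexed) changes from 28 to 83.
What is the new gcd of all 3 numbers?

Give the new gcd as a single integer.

Answer: 1

Derivation:
Numbers: [28, 16, 40], gcd = 4
Change: index 0, 28 -> 83
gcd of the OTHER numbers (without index 0): gcd([16, 40]) = 8
New gcd = gcd(g_others, new_val) = gcd(8, 83) = 1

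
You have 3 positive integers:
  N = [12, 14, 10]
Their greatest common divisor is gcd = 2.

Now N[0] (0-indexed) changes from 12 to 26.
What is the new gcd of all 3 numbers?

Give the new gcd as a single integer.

Answer: 2

Derivation:
Numbers: [12, 14, 10], gcd = 2
Change: index 0, 12 -> 26
gcd of the OTHER numbers (without index 0): gcd([14, 10]) = 2
New gcd = gcd(g_others, new_val) = gcd(2, 26) = 2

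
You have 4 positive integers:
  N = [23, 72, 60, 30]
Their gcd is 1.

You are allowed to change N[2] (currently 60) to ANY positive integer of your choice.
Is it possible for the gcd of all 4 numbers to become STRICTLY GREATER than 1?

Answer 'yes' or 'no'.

Answer: no

Derivation:
Current gcd = 1
gcd of all OTHER numbers (without N[2]=60): gcd([23, 72, 30]) = 1
The new gcd after any change is gcd(1, new_value).
This can be at most 1.
Since 1 = old gcd 1, the gcd can only stay the same or decrease.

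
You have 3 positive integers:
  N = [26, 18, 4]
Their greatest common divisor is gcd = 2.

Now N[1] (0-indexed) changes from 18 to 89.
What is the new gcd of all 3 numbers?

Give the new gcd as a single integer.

Numbers: [26, 18, 4], gcd = 2
Change: index 1, 18 -> 89
gcd of the OTHER numbers (without index 1): gcd([26, 4]) = 2
New gcd = gcd(g_others, new_val) = gcd(2, 89) = 1

Answer: 1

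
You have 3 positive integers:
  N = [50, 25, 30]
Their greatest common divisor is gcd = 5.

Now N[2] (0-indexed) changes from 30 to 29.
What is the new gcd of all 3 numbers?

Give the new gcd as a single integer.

Answer: 1

Derivation:
Numbers: [50, 25, 30], gcd = 5
Change: index 2, 30 -> 29
gcd of the OTHER numbers (without index 2): gcd([50, 25]) = 25
New gcd = gcd(g_others, new_val) = gcd(25, 29) = 1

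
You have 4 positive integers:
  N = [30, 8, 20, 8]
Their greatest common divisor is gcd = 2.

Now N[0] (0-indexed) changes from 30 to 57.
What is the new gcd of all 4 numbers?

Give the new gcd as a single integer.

Answer: 1

Derivation:
Numbers: [30, 8, 20, 8], gcd = 2
Change: index 0, 30 -> 57
gcd of the OTHER numbers (without index 0): gcd([8, 20, 8]) = 4
New gcd = gcd(g_others, new_val) = gcd(4, 57) = 1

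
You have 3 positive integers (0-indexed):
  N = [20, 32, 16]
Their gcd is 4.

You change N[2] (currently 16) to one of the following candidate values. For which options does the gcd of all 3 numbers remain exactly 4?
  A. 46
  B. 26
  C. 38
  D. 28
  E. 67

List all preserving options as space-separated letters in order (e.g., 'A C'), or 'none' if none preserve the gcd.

Old gcd = 4; gcd of others (without N[2]) = 4
New gcd for candidate v: gcd(4, v). Preserves old gcd iff gcd(4, v) = 4.
  Option A: v=46, gcd(4,46)=2 -> changes
  Option B: v=26, gcd(4,26)=2 -> changes
  Option C: v=38, gcd(4,38)=2 -> changes
  Option D: v=28, gcd(4,28)=4 -> preserves
  Option E: v=67, gcd(4,67)=1 -> changes

Answer: D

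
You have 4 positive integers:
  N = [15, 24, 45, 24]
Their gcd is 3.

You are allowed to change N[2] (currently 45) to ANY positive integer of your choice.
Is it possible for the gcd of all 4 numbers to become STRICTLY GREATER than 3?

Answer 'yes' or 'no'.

Current gcd = 3
gcd of all OTHER numbers (without N[2]=45): gcd([15, 24, 24]) = 3
The new gcd after any change is gcd(3, new_value).
This can be at most 3.
Since 3 = old gcd 3, the gcd can only stay the same or decrease.

Answer: no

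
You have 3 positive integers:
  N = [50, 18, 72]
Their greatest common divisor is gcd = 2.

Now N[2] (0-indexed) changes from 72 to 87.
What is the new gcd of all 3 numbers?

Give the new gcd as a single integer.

Answer: 1

Derivation:
Numbers: [50, 18, 72], gcd = 2
Change: index 2, 72 -> 87
gcd of the OTHER numbers (without index 2): gcd([50, 18]) = 2
New gcd = gcd(g_others, new_val) = gcd(2, 87) = 1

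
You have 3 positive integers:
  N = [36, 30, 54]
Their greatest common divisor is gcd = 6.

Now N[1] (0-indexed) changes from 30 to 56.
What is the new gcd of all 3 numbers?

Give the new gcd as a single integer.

Answer: 2

Derivation:
Numbers: [36, 30, 54], gcd = 6
Change: index 1, 30 -> 56
gcd of the OTHER numbers (without index 1): gcd([36, 54]) = 18
New gcd = gcd(g_others, new_val) = gcd(18, 56) = 2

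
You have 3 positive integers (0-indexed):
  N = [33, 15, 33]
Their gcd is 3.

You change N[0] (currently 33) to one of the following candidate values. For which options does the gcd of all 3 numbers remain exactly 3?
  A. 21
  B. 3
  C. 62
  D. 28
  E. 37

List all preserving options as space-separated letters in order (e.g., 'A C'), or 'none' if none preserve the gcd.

Answer: A B

Derivation:
Old gcd = 3; gcd of others (without N[0]) = 3
New gcd for candidate v: gcd(3, v). Preserves old gcd iff gcd(3, v) = 3.
  Option A: v=21, gcd(3,21)=3 -> preserves
  Option B: v=3, gcd(3,3)=3 -> preserves
  Option C: v=62, gcd(3,62)=1 -> changes
  Option D: v=28, gcd(3,28)=1 -> changes
  Option E: v=37, gcd(3,37)=1 -> changes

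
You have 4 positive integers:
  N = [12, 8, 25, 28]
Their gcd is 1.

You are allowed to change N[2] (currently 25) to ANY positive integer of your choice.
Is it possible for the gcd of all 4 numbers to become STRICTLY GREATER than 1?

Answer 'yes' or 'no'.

Answer: yes

Derivation:
Current gcd = 1
gcd of all OTHER numbers (without N[2]=25): gcd([12, 8, 28]) = 4
The new gcd after any change is gcd(4, new_value).
This can be at most 4.
Since 4 > old gcd 1, the gcd CAN increase (e.g., set N[2] = 4).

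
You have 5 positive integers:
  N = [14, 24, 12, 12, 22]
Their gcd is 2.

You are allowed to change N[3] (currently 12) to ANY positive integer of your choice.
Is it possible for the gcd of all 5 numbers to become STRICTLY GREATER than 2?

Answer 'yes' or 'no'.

Current gcd = 2
gcd of all OTHER numbers (without N[3]=12): gcd([14, 24, 12, 22]) = 2
The new gcd after any change is gcd(2, new_value).
This can be at most 2.
Since 2 = old gcd 2, the gcd can only stay the same or decrease.

Answer: no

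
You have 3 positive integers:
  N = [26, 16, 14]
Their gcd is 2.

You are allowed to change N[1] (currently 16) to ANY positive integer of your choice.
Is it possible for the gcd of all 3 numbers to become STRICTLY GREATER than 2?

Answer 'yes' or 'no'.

Answer: no

Derivation:
Current gcd = 2
gcd of all OTHER numbers (without N[1]=16): gcd([26, 14]) = 2
The new gcd after any change is gcd(2, new_value).
This can be at most 2.
Since 2 = old gcd 2, the gcd can only stay the same or decrease.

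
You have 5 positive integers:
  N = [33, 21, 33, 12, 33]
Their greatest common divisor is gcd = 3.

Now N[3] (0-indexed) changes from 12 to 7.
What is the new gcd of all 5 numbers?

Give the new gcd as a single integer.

Answer: 1

Derivation:
Numbers: [33, 21, 33, 12, 33], gcd = 3
Change: index 3, 12 -> 7
gcd of the OTHER numbers (without index 3): gcd([33, 21, 33, 33]) = 3
New gcd = gcd(g_others, new_val) = gcd(3, 7) = 1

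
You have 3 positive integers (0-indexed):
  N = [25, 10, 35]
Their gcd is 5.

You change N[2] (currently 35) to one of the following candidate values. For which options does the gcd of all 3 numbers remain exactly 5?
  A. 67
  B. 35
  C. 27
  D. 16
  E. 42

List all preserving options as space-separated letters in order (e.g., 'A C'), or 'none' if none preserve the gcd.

Answer: B

Derivation:
Old gcd = 5; gcd of others (without N[2]) = 5
New gcd for candidate v: gcd(5, v). Preserves old gcd iff gcd(5, v) = 5.
  Option A: v=67, gcd(5,67)=1 -> changes
  Option B: v=35, gcd(5,35)=5 -> preserves
  Option C: v=27, gcd(5,27)=1 -> changes
  Option D: v=16, gcd(5,16)=1 -> changes
  Option E: v=42, gcd(5,42)=1 -> changes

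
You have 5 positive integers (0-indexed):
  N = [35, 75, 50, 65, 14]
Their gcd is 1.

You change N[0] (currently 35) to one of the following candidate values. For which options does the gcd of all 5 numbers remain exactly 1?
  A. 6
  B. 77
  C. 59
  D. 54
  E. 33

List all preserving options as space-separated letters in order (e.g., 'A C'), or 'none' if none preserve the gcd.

Answer: A B C D E

Derivation:
Old gcd = 1; gcd of others (without N[0]) = 1
New gcd for candidate v: gcd(1, v). Preserves old gcd iff gcd(1, v) = 1.
  Option A: v=6, gcd(1,6)=1 -> preserves
  Option B: v=77, gcd(1,77)=1 -> preserves
  Option C: v=59, gcd(1,59)=1 -> preserves
  Option D: v=54, gcd(1,54)=1 -> preserves
  Option E: v=33, gcd(1,33)=1 -> preserves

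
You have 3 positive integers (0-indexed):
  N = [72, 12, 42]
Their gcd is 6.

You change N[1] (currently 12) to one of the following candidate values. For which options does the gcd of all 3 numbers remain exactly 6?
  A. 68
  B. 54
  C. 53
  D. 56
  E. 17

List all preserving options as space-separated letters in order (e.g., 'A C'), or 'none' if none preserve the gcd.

Old gcd = 6; gcd of others (without N[1]) = 6
New gcd for candidate v: gcd(6, v). Preserves old gcd iff gcd(6, v) = 6.
  Option A: v=68, gcd(6,68)=2 -> changes
  Option B: v=54, gcd(6,54)=6 -> preserves
  Option C: v=53, gcd(6,53)=1 -> changes
  Option D: v=56, gcd(6,56)=2 -> changes
  Option E: v=17, gcd(6,17)=1 -> changes

Answer: B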